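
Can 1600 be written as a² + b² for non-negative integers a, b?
0² + 40² (a=0, b=40)

Factorization: 1600 = 2^6 × 5^2
By Fermat: n is sum of two squares iff every prime p ≡ 3 (mod 4) appears to even power.
All primes ≡ 3 (mod 4) appear to even power.
Search a = 0, 1, 2, … for 1600 - a² a perfect square: first hit at a = 0: 1600 - 0 = 1600 = 40².
1600 = 0² + 40² = 0 + 1600 ✓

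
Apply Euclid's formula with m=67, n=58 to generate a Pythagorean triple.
(1125, 7772, 7853)

Euclid's formula: a = m² - n², b = 2mn, c = m² + n²
m = 67, n = 58
a = 67² - 58² = 4489 - 3364 = 1125
b = 2 × 67 × 58 = 7772
c = 67² + 58² = 4489 + 3364 = 7853
Verification: 1125² + 7772² = 1265625 + 60403984 = 61669609 = 7853² ✓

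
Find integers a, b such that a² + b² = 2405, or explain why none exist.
2² + 49² (a=2, b=49)

Factorization: 2405 = 5 × 13 × 37
By Fermat: n is sum of two squares iff every prime p ≡ 3 (mod 4) appears to even power.
All primes ≡ 3 (mod 4) appear to even power.
Search a = 0, 1, 2, … for 2405 - a² a perfect square: first hit at a = 2: 2405 - 4 = 2401 = 49².
2405 = 2² + 49² = 4 + 2401 ✓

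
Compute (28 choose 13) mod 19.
0

Using Lucas' theorem:
Write n=28 and k=13 in base 19:
n in base 19: [1, 9]
k in base 19: [0, 13]
C(28,13) mod 19 = ∏ C(n_i, k_i) mod 19
Digit binomials (mod 19): C(1,0) = 1; C(9,13) = 0 (k_i > n_i)
Product: 1 × 0 = 0 ≡ 0 (mod 19)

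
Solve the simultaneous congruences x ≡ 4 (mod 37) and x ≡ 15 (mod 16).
559

Using Chinese Remainder Theorem:
M = 37 × 16 = 592
M1 = 16, M2 = 37
y1 = 16^(-1) mod 37 = 7
y2 = 37^(-1) mod 16 = 13
x = (4×16×7 + 15×37×13) mod 592 = 559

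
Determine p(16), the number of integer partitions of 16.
231

p(n) counts ways to write n as a sum of positive integers (order ignored).
Euler's pentagonal recurrence: p(k) = p(k-1) + p(k-2) - p(k-5) - p(k-7) + p(k-12) + p(k-15) - ... (offsets j(3j∓1)/2, signs ++--, p(0)=1, p(<0)=0).
DP table for k = 0..15: p(0)=1, p(1)=1, p(2)=2, p(3)=3, p(4)=5, p(5)=7, p(6)=11, p(7)=15, p(8)=22, p(9)=30, p(10)=42, p(11)=56, p(12)=77, p(13)=101, p(14)=135, p(15)=176.
Final step: p(16) = p(15) + p(14) - p(11) - p(9) + p(4) + p(1)
= 176 + 135 - 56 - 30 + 5 + 1
= 231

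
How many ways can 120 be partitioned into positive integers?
1844349560

p(n) counts ways to write n as a sum of positive integers (order ignored).
Euler's pentagonal recurrence: p(k) = p(k-1) + p(k-2) - p(k-5) - p(k-7) + p(k-12) + p(k-15) - ... (offsets j(3j∓1)/2, signs ++--, p(0)=1, p(<0)=0).
DP table for k = 0..119: p(0)=1, p(1)=1, p(2)=2, p(3)=3, p(4)=5, p(5)=7, p(6)=11, p(7)=15, p(8)=22, p(9)=30, p(10)=42, p(11)=56, p(12)=77, p(13)=101, p(14)=135, p(15)=176, p(16)=231, p(17)=297, p(18)=385, p(19)=490, p(20)=627, p(21)=792, p(22)=1002, p(23)=1255, p(24)=1575, p(25)=1958, p(26)=2436, p(27)=3010, p(28)=3718, p(29)=4565, p(30)=5604, p(31)=6842, p(32)=8349, p(33)=10143, p(34)=12310, p(35)=14883, p(36)=17977, p(37)=21637, p(38)=26015, p(39)=31185, p(40)=37338, p(41)=44583, p(42)=53174, p(43)=63261, p(44)=75175, p(45)=89134, p(46)=105558, p(47)=124754, p(48)=147273, p(49)=173525, p(50)=204226, p(51)=239943, p(52)=281589, p(53)=329931, p(54)=386155, p(55)=451276, p(56)=526823, p(57)=614154, p(58)=715220, p(59)=831820, p(60)=966467, p(61)=1121505, p(62)=1300156, p(63)=1505499, p(64)=1741630, p(65)=2012558, p(66)=2323520, p(67)=2679689, p(68)=3087735, p(69)=3554345, p(70)=4087968, p(71)=4697205, p(72)=5392783, p(73)=6185689, p(74)=7089500, p(75)=8118264, p(76)=9289091, p(77)=10619863, p(78)=12132164, p(79)=13848650, p(80)=15796476, p(81)=18004327, p(82)=20506255, p(83)=23338469, p(84)=26543660, p(85)=30167357, p(86)=34262962, p(87)=38887673, p(88)=44108109, p(89)=49995925, p(90)=56634173, p(91)=64112359, p(92)=72533807, p(93)=82010177, p(94)=92669720, p(95)=104651419, p(96)=118114304, p(97)=133230930, p(98)=150198136, p(99)=169229875, p(100)=190569292, p(101)=214481126, p(102)=241265379, p(103)=271248950, p(104)=304801365, p(105)=342325709, p(106)=384276336, p(107)=431149389, p(108)=483502844, p(109)=541946240, p(110)=607163746, p(111)=679903203, p(112)=761002156, p(113)=851376628, p(114)=952050665, p(115)=1064144451, p(116)=1188908248, p(117)=1327710076, p(118)=1482074143, p(119)=1653668665.
Final step: p(120) = p(119) + p(118) - p(115) - p(113) + p(108) + p(105) - p(98) - p(94) + p(85) + p(80) - p(69) - p(63) + p(50) + p(43) - p(28) - p(20) + p(3)
= 1653668665 + 1482074143 - 1064144451 - 851376628 + 483502844 + 342325709 - 150198136 - 92669720 + 30167357 + 15796476 - 3554345 - 1505499 + 204226 + 63261 - 3718 - 627 + 3
= 1844349560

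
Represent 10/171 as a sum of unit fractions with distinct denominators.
1/18 + 1/342

Greedy algorithm:
10/171: ceiling(171/10) = 18, use 1/18
1/342: ceiling(342/1) = 342, use 1/342
Result: 10/171 = 1/18 + 1/342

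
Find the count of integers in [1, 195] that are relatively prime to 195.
96

195 = 3 × 5 × 13
φ(n) = n × ∏(1 - 1/p) for each prime p dividing n
φ(195) = 195 × (1 - 1/3) × (1 - 1/5) × (1 - 1/13) = 96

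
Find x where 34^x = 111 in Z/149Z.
51

Baby-step giant-step with step n = ⌈√149⌉ = 13.
Baby steps 34^j mod 149 (j:value) for j=0..12: 0:1, 1:34, 2:113, 3:117, 4:104, 5:109, 6:130, 7:99, 8:88, 9:12, 10:110, 11:15, 12:63.
Giant-step multiplier: 34^(-13) ≡ 34^(148-13) = 34^135 ≡ 8 (mod 149).
Giant steps γ_i = 111·8^i mod 149: γ_0=111, γ_1=143, γ_2=101, γ_3=63 (in table at j=12).
x = i·n + j = 3·13 + 12 = 51.
Check: 34^51 ≡ 111 (mod 149).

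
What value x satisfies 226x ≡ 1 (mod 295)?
171

gcd(226, 295) = 1, so the inverse exists.
Extended Euclidean algorithm on (295, 226):
295 = 1 × 226 + 69  ⟹  69 = (1)·295 + (-1)·226
226 = 3 × 69 + 19  ⟹  19 = (-3)·295 + (4)·226
69 = 3 × 19 + 12  ⟹  12 = (10)·295 + (-13)·226
19 = 1 × 12 + 7  ⟹  7 = (-13)·295 + (17)·226
12 = 1 × 7 + 5  ⟹  5 = (23)·295 + (-30)·226
7 = 1 × 5 + 2  ⟹  2 = (-36)·295 + (47)·226
5 = 2 × 2 + 1  ⟹  1 = (95)·295 + (-124)·226
So (-124)·226 ≡ 1 (mod 295), i.e. 226^(-1) ≡ -124 ≡ 171 (mod 295).
Check: 226 × 171 = 38646 ≡ 1 (mod 295)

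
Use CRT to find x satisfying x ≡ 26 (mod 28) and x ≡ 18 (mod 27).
558

Using Chinese Remainder Theorem:
M = 28 × 27 = 756
M1 = 27, M2 = 28
y1 = 27^(-1) mod 28 = 27
y2 = 28^(-1) mod 27 = 1
x = (26×27×27 + 18×28×1) mod 756 = 558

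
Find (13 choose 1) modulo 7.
6

Using Lucas' theorem:
Write n=13 and k=1 in base 7:
n in base 7: [1, 6]
k in base 7: [0, 1]
C(13,1) mod 7 = ∏ C(n_i, k_i) mod 7
Digit binomials (mod 7): C(1,0) = 1; C(6,1) = 6
Product: 1 × 6 = 6 ≡ 6 (mod 7)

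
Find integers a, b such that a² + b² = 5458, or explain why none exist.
47² + 57² (a=47, b=57)

Factorization: 5458 = 2 × 2729
By Fermat: n is sum of two squares iff every prime p ≡ 3 (mod 4) appears to even power.
All primes ≡ 3 (mod 4) appear to even power.
Search a = 0, 1, 2, … for 5458 - a² a perfect square: first hit at a = 47: 5458 - 2209 = 3249 = 57².
5458 = 47² + 57² = 2209 + 3249 ✓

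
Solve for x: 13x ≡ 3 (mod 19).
x ≡ 9 (mod 19)

gcd(13, 19) = 1, which divides 3, so solutions exist.
Find 13^(-1) mod 19 by the extended Euclidean algorithm:
19 = 1 × 13 + 6  ⟹  6 = (1)·19 + (-1)·13
13 = 2 × 6 + 1  ⟹  1 = (-2)·19 + (3)·13
So (3)·13 ≡ 1 (mod 19), i.e. 13^(-1) ≡ 3 (mod 19).
x ≡ 3 × 3 = 9 ≡ 9 (mod 19).
Check: 13 × 9 = 117 ≡ 3 (mod 19).
Unique solution: x ≡ 9 (mod 19)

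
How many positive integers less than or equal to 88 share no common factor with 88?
40

88 = 2^3 × 11
φ(n) = n × ∏(1 - 1/p) for each prime p dividing n
φ(88) = 88 × (1 - 1/2) × (1 - 1/11) = 40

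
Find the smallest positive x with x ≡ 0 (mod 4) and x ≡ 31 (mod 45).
76

Using Chinese Remainder Theorem:
M = 4 × 45 = 180
M1 = 45, M2 = 4
y1 = 45^(-1) mod 4 = 1
y2 = 4^(-1) mod 45 = 34
x = (0×45×1 + 31×4×34) mod 180 = 76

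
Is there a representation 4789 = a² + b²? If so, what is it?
42² + 55² (a=42, b=55)

Factorization: 4789 = 4789
By Fermat: n is sum of two squares iff every prime p ≡ 3 (mod 4) appears to even power.
All primes ≡ 3 (mod 4) appear to even power.
Search a = 0, 1, 2, … for 4789 - a² a perfect square: first hit at a = 42: 4789 - 1764 = 3025 = 55².
4789 = 42² + 55² = 1764 + 3025 ✓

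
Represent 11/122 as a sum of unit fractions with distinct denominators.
1/12 + 1/147 + 1/35868

Greedy algorithm:
11/122: ceiling(122/11) = 12, use 1/12
5/732: ceiling(732/5) = 147, use 1/147
1/35868: ceiling(35868/1) = 35868, use 1/35868
Result: 11/122 = 1/12 + 1/147 + 1/35868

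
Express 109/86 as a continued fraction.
[1; 3, 1, 2, 1, 5]

Euclidean algorithm steps:
109 = 1 × 86 + 23
86 = 3 × 23 + 17
23 = 1 × 17 + 6
17 = 2 × 6 + 5
6 = 1 × 5 + 1
5 = 5 × 1 + 0
Continued fraction: [1; 3, 1, 2, 1, 5]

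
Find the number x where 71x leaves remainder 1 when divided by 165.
86

gcd(71, 165) = 1, so the inverse exists.
Extended Euclidean algorithm on (165, 71):
165 = 2 × 71 + 23  ⟹  23 = (1)·165 + (-2)·71
71 = 3 × 23 + 2  ⟹  2 = (-3)·165 + (7)·71
23 = 11 × 2 + 1  ⟹  1 = (34)·165 + (-79)·71
So (-79)·71 ≡ 1 (mod 165), i.e. 71^(-1) ≡ -79 ≡ 86 (mod 165).
Check: 71 × 86 = 6106 ≡ 1 (mod 165)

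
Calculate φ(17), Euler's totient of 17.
16

17 = 17
φ(n) = n × ∏(1 - 1/p) for each prime p dividing n
φ(17) = 17 × (1 - 1/17) = 16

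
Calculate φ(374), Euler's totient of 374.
160

374 = 2 × 11 × 17
φ(n) = n × ∏(1 - 1/p) for each prime p dividing n
φ(374) = 374 × (1 - 1/2) × (1 - 1/11) × (1 - 1/17) = 160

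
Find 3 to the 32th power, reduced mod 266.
23

Repeated squaring. Binary of 32 = 100000.
3^1 ≡ 3 (mod 266); 3^2 ≡ 9 (mod 266); 3^4 ≡ 81 (mod 266); 3^8 ≡ 177 (mod 266); 3^16 ≡ 207 (mod 266); 3^32 ≡ 23 (mod 266)
3^32 = 3^32 ≡ 23 (mod 266)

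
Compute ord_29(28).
2

29 is prime, so ord(28) divides φ(29) = 28.
Divisors of 28: 1, 2, 4, 7, 14, 28.
Repeated squaring: 28^1 ≡ 28, 28^2 ≡ 1, 28^4 ≡ 1, 28^8 ≡ 1, 28^16 ≡ 1 (mod 29).
Test 28^d mod 29 for each divisor d in increasing order:
28^1 ≡ 28
28^2 ≡ 1  ← first divisor giving 1
The order is 2.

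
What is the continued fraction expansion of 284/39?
[7; 3, 1, 1, 5]

Euclidean algorithm steps:
284 = 7 × 39 + 11
39 = 3 × 11 + 6
11 = 1 × 6 + 5
6 = 1 × 5 + 1
5 = 5 × 1 + 0
Continued fraction: [7; 3, 1, 1, 5]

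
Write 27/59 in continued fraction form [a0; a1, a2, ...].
[0; 2, 5, 2, 2]

Euclidean algorithm steps:
27 = 0 × 59 + 27
59 = 2 × 27 + 5
27 = 5 × 5 + 2
5 = 2 × 2 + 1
2 = 2 × 1 + 0
Continued fraction: [0; 2, 5, 2, 2]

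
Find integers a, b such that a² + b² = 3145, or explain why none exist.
3² + 56² (a=3, b=56)

Factorization: 3145 = 5 × 17 × 37
By Fermat: n is sum of two squares iff every prime p ≡ 3 (mod 4) appears to even power.
All primes ≡ 3 (mod 4) appear to even power.
Search a = 0, 1, 2, … for 3145 - a² a perfect square: first hit at a = 3: 3145 - 9 = 3136 = 56².
3145 = 3² + 56² = 9 + 3136 ✓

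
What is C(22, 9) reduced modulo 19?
0

Using Lucas' theorem:
Write n=22 and k=9 in base 19:
n in base 19: [1, 3]
k in base 19: [0, 9]
C(22,9) mod 19 = ∏ C(n_i, k_i) mod 19
Digit binomials (mod 19): C(1,0) = 1; C(3,9) = 0 (k_i > n_i)
Product: 1 × 0 = 0 ≡ 0 (mod 19)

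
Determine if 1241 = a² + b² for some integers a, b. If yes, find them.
4² + 35² (a=4, b=35)

Factorization: 1241 = 17 × 73
By Fermat: n is sum of two squares iff every prime p ≡ 3 (mod 4) appears to even power.
All primes ≡ 3 (mod 4) appear to even power.
Search a = 0, 1, 2, … for 1241 - a² a perfect square: first hit at a = 4: 1241 - 16 = 1225 = 35².
1241 = 4² + 35² = 16 + 1225 ✓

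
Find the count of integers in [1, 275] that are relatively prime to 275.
200

275 = 5^2 × 11
φ(n) = n × ∏(1 - 1/p) for each prime p dividing n
φ(275) = 275 × (1 - 1/5) × (1 - 1/11) = 200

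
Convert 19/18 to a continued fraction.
[1; 18]

Euclidean algorithm steps:
19 = 1 × 18 + 1
18 = 18 × 1 + 0
Continued fraction: [1; 18]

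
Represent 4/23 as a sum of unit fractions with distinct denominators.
1/6 + 1/138

Greedy algorithm:
4/23: ceiling(23/4) = 6, use 1/6
1/138: ceiling(138/1) = 138, use 1/138
Result: 4/23 = 1/6 + 1/138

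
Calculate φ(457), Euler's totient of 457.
456

457 = 457
φ(n) = n × ∏(1 - 1/p) for each prime p dividing n
φ(457) = 457 × (1 - 1/457) = 456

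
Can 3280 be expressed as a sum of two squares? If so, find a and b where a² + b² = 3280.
12² + 56² (a=12, b=56)

Factorization: 3280 = 2^4 × 5 × 41
By Fermat: n is sum of two squares iff every prime p ≡ 3 (mod 4) appears to even power.
All primes ≡ 3 (mod 4) appear to even power.
Search a = 0, 1, 2, … for 3280 - a² a perfect square: first hit at a = 12: 3280 - 144 = 3136 = 56².
3280 = 12² + 56² = 144 + 3136 ✓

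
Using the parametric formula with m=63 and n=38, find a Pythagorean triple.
(2525, 4788, 5413)

Euclid's formula: a = m² - n², b = 2mn, c = m² + n²
m = 63, n = 38
a = 63² - 38² = 3969 - 1444 = 2525
b = 2 × 63 × 38 = 4788
c = 63² + 38² = 3969 + 1444 = 5413
Verification: 2525² + 4788² = 6375625 + 22924944 = 29300569 = 5413² ✓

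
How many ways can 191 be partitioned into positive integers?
1820701100652

p(n) counts ways to write n as a sum of positive integers (order ignored).
Euler's pentagonal recurrence: p(k) = p(k-1) + p(k-2) - p(k-5) - p(k-7) + p(k-12) + p(k-15) - ... (offsets j(3j∓1)/2, signs ++--, p(0)=1, p(<0)=0).
DP table for k = 0..190: p(0)=1, p(1)=1, p(2)=2, p(3)=3, p(4)=5, p(5)=7, p(6)=11, p(7)=15, p(8)=22, p(9)=30, p(10)=42, p(11)=56, p(12)=77, p(13)=101, p(14)=135, p(15)=176, p(16)=231, p(17)=297, p(18)=385, p(19)=490, p(20)=627, p(21)=792, p(22)=1002, p(23)=1255, p(24)=1575, p(25)=1958, p(26)=2436, p(27)=3010, p(28)=3718, p(29)=4565, p(30)=5604, p(31)=6842, p(32)=8349, p(33)=10143, p(34)=12310, p(35)=14883, p(36)=17977, p(37)=21637, p(38)=26015, p(39)=31185, p(40)=37338, p(41)=44583, p(42)=53174, p(43)=63261, p(44)=75175, p(45)=89134, p(46)=105558, p(47)=124754, p(48)=147273, p(49)=173525, p(50)=204226, p(51)=239943, p(52)=281589, p(53)=329931, p(54)=386155, p(55)=451276, p(56)=526823, p(57)=614154, p(58)=715220, p(59)=831820, p(60)=966467, p(61)=1121505, p(62)=1300156, p(63)=1505499, p(64)=1741630, p(65)=2012558, p(66)=2323520, p(67)=2679689, p(68)=3087735, p(69)=3554345, p(70)=4087968, p(71)=4697205, p(72)=5392783, p(73)=6185689, p(74)=7089500, p(75)=8118264, p(76)=9289091, p(77)=10619863, p(78)=12132164, p(79)=13848650, p(80)=15796476, p(81)=18004327, p(82)=20506255, p(83)=23338469, p(84)=26543660, p(85)=30167357, p(86)=34262962, p(87)=38887673, p(88)=44108109, p(89)=49995925, p(90)=56634173, p(91)=64112359, p(92)=72533807, p(93)=82010177, p(94)=92669720, p(95)=104651419, p(96)=118114304, p(97)=133230930, p(98)=150198136, p(99)=169229875, p(100)=190569292, p(101)=214481126, p(102)=241265379, p(103)=271248950, p(104)=304801365, p(105)=342325709, p(106)=384276336, p(107)=431149389, p(108)=483502844, p(109)=541946240, p(110)=607163746, p(111)=679903203, p(112)=761002156, p(113)=851376628, p(114)=952050665, p(115)=1064144451, p(116)=1188908248, p(117)=1327710076, p(118)=1482074143, p(119)=1653668665, p(120)=1844349560, p(121)=2056148051, p(122)=2291320912, p(123)=2552338241, p(124)=2841940500, p(125)=3163127352, p(126)=3519222692, p(127)=3913864295, p(128)=4351078600, p(129)=4835271870, p(130)=5371315400, p(131)=5964539504, p(132)=6620830889, p(133)=7346629512, p(134)=8149040695, p(135)=9035836076, p(136)=10015581680, p(137)=11097645016, p(138)=12292341831, p(139)=13610949895, p(140)=15065878135, p(141)=16670689208, p(142)=18440293320, p(143)=20390982757, p(144)=22540654445, p(145)=24908858009, p(146)=27517052599, p(147)=30388671978, p(148)=33549419497, p(149)=37027355200, p(150)=40853235313, p(151)=45060624582, p(152)=49686288421, p(153)=54770336324, p(154)=60356673280, p(155)=66493182097, p(156)=73232243759, p(157)=80630964769, p(158)=88751778802, p(159)=97662728555, p(160)=107438159466, p(161)=118159068427, p(162)=129913904637, p(163)=142798995930, p(164)=156919475295, p(165)=172389800255, p(166)=189334822579, p(167)=207890420102, p(168)=228204732751, p(169)=250438925115, p(170)=274768617130, p(171)=301384802048, p(172)=330495499613, p(173)=362326859895, p(174)=397125074750, p(175)=435157697830, p(176)=476715857290, p(177)=522115831195, p(178)=571701605655, p(179)=625846753120, p(180)=684957390936, p(181)=749474411781, p(182)=819876908323, p(183)=896684817527, p(184)=980462880430, p(185)=1071823774337, p(186)=1171432692373, p(187)=1280011042268, p(188)=1398341745571, p(189)=1527273599625, p(190)=1667727404093.
Final step: p(191) = p(190) + p(189) - p(186) - p(184) + p(179) + p(176) - p(169) - p(165) + p(156) + p(151) - p(140) - p(134) + p(121) + p(114) - p(99) - p(91) + p(74) + p(65) - p(46) - p(36) + p(15) + p(4)
= 1667727404093 + 1527273599625 - 1171432692373 - 980462880430 + 625846753120 + 476715857290 - 250438925115 - 172389800255 + 73232243759 + 45060624582 - 15065878135 - 8149040695 + 2056148051 + 952050665 - 169229875 - 64112359 + 7089500 + 2012558 - 105558 - 17977 + 176 + 5
= 1820701100652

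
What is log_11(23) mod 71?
5

Baby-step giant-step with step n = ⌈√71⌉ = 9.
Baby steps 11^j mod 71 (j:value) for j=0..8: 0:1, 1:11, 2:50, 3:53, 4:15, 5:23, 6:40, 7:14, 8:12.
h = 23 is already in the table at j=5, so x = 5.
Check: 11^5 ≡ 23 (mod 71).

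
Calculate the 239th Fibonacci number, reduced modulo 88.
1

Matrix identity: Q^n = [[F_(n+1), F_n], [F_n, F_(n-1)]] with Q = [[1,1],[1,0]].
n = 239 = 11101111₂. Square-and-multiply, entries mod 88:
Q^1 = [[1,1],[1,0]]
Q^3 = (Q^1)²·Q = [[3,2],[2,1]]
Q^7 = (Q^3)²·Q = [[21,13],[13,8]]
Q^14 = (Q^7)² = [[82,25],[25,57]]
Q^29 = (Q^14)²·Q = [[0,45],[45,43]]
Q^59 = (Q^29)²·Q = [[0,1],[1,87]]
Q^119 = (Q^59)²·Q = [[0,1],[1,87]]
Q^239 = (Q^119)²·Q = [[0,1],[1,87]]
F_239 mod 88 = Q^239[0][1] = 1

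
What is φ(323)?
288

323 = 17 × 19
φ(n) = n × ∏(1 - 1/p) for each prime p dividing n
φ(323) = 323 × (1 - 1/17) × (1 - 1/19) = 288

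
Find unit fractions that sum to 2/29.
1/15 + 1/435

Greedy algorithm:
2/29: ceiling(29/2) = 15, use 1/15
1/435: ceiling(435/1) = 435, use 1/435
Result: 2/29 = 1/15 + 1/435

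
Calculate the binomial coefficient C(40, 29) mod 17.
0

Using Lucas' theorem:
Write n=40 and k=29 in base 17:
n in base 17: [2, 6]
k in base 17: [1, 12]
C(40,29) mod 17 = ∏ C(n_i, k_i) mod 17
Digit binomials (mod 17): C(2,1) = 2; C(6,12) = 0 (k_i > n_i)
Product: 2 × 0 = 0 ≡ 0 (mod 17)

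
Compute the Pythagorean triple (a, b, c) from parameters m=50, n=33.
(1411, 3300, 3589)

Euclid's formula: a = m² - n², b = 2mn, c = m² + n²
m = 50, n = 33
a = 50² - 33² = 2500 - 1089 = 1411
b = 2 × 50 × 33 = 3300
c = 50² + 33² = 2500 + 1089 = 3589
Verification: 1411² + 3300² = 1990921 + 10890000 = 12880921 = 3589² ✓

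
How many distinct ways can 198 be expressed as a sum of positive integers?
3345365983698

p(n) counts ways to write n as a sum of positive integers (order ignored).
Euler's pentagonal recurrence: p(k) = p(k-1) + p(k-2) - p(k-5) - p(k-7) + p(k-12) + p(k-15) - ... (offsets j(3j∓1)/2, signs ++--, p(0)=1, p(<0)=0).
DP table for k = 0..197: p(0)=1, p(1)=1, p(2)=2, p(3)=3, p(4)=5, p(5)=7, p(6)=11, p(7)=15, p(8)=22, p(9)=30, p(10)=42, p(11)=56, p(12)=77, p(13)=101, p(14)=135, p(15)=176, p(16)=231, p(17)=297, p(18)=385, p(19)=490, p(20)=627, p(21)=792, p(22)=1002, p(23)=1255, p(24)=1575, p(25)=1958, p(26)=2436, p(27)=3010, p(28)=3718, p(29)=4565, p(30)=5604, p(31)=6842, p(32)=8349, p(33)=10143, p(34)=12310, p(35)=14883, p(36)=17977, p(37)=21637, p(38)=26015, p(39)=31185, p(40)=37338, p(41)=44583, p(42)=53174, p(43)=63261, p(44)=75175, p(45)=89134, p(46)=105558, p(47)=124754, p(48)=147273, p(49)=173525, p(50)=204226, p(51)=239943, p(52)=281589, p(53)=329931, p(54)=386155, p(55)=451276, p(56)=526823, p(57)=614154, p(58)=715220, p(59)=831820, p(60)=966467, p(61)=1121505, p(62)=1300156, p(63)=1505499, p(64)=1741630, p(65)=2012558, p(66)=2323520, p(67)=2679689, p(68)=3087735, p(69)=3554345, p(70)=4087968, p(71)=4697205, p(72)=5392783, p(73)=6185689, p(74)=7089500, p(75)=8118264, p(76)=9289091, p(77)=10619863, p(78)=12132164, p(79)=13848650, p(80)=15796476, p(81)=18004327, p(82)=20506255, p(83)=23338469, p(84)=26543660, p(85)=30167357, p(86)=34262962, p(87)=38887673, p(88)=44108109, p(89)=49995925, p(90)=56634173, p(91)=64112359, p(92)=72533807, p(93)=82010177, p(94)=92669720, p(95)=104651419, p(96)=118114304, p(97)=133230930, p(98)=150198136, p(99)=169229875, p(100)=190569292, p(101)=214481126, p(102)=241265379, p(103)=271248950, p(104)=304801365, p(105)=342325709, p(106)=384276336, p(107)=431149389, p(108)=483502844, p(109)=541946240, p(110)=607163746, p(111)=679903203, p(112)=761002156, p(113)=851376628, p(114)=952050665, p(115)=1064144451, p(116)=1188908248, p(117)=1327710076, p(118)=1482074143, p(119)=1653668665, p(120)=1844349560, p(121)=2056148051, p(122)=2291320912, p(123)=2552338241, p(124)=2841940500, p(125)=3163127352, p(126)=3519222692, p(127)=3913864295, p(128)=4351078600, p(129)=4835271870, p(130)=5371315400, p(131)=5964539504, p(132)=6620830889, p(133)=7346629512, p(134)=8149040695, p(135)=9035836076, p(136)=10015581680, p(137)=11097645016, p(138)=12292341831, p(139)=13610949895, p(140)=15065878135, p(141)=16670689208, p(142)=18440293320, p(143)=20390982757, p(144)=22540654445, p(145)=24908858009, p(146)=27517052599, p(147)=30388671978, p(148)=33549419497, p(149)=37027355200, p(150)=40853235313, p(151)=45060624582, p(152)=49686288421, p(153)=54770336324, p(154)=60356673280, p(155)=66493182097, p(156)=73232243759, p(157)=80630964769, p(158)=88751778802, p(159)=97662728555, p(160)=107438159466, p(161)=118159068427, p(162)=129913904637, p(163)=142798995930, p(164)=156919475295, p(165)=172389800255, p(166)=189334822579, p(167)=207890420102, p(168)=228204732751, p(169)=250438925115, p(170)=274768617130, p(171)=301384802048, p(172)=330495499613, p(173)=362326859895, p(174)=397125074750, p(175)=435157697830, p(176)=476715857290, p(177)=522115831195, p(178)=571701605655, p(179)=625846753120, p(180)=684957390936, p(181)=749474411781, p(182)=819876908323, p(183)=896684817527, p(184)=980462880430, p(185)=1071823774337, p(186)=1171432692373, p(187)=1280011042268, p(188)=1398341745571, p(189)=1527273599625, p(190)=1667727404093, p(191)=1820701100652, p(192)=1987276856363, p(193)=2168627105469, p(194)=2366022741845, p(195)=2580840212973, p(196)=2814570987591, p(197)=3068829878530.
Final step: p(198) = p(197) + p(196) - p(193) - p(191) + p(186) + p(183) - p(176) - p(172) + p(163) + p(158) - p(147) - p(141) + p(128) + p(121) - p(106) - p(98) + p(81) + p(72) - p(53) - p(43) + p(22) + p(11)
= 3068829878530 + 2814570987591 - 2168627105469 - 1820701100652 + 1171432692373 + 896684817527 - 476715857290 - 330495499613 + 142798995930 + 88751778802 - 30388671978 - 16670689208 + 4351078600 + 2056148051 - 384276336 - 150198136 + 18004327 + 5392783 - 329931 - 63261 + 1002 + 56
= 3345365983698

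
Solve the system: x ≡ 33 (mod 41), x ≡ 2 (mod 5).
197

Using Chinese Remainder Theorem:
M = 41 × 5 = 205
M1 = 5, M2 = 41
y1 = 5^(-1) mod 41 = 33
y2 = 41^(-1) mod 5 = 1
x = (33×5×33 + 2×41×1) mod 205 = 197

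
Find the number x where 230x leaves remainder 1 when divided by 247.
29

gcd(230, 247) = 1, so the inverse exists.
Extended Euclidean algorithm on (247, 230):
247 = 1 × 230 + 17  ⟹  17 = (1)·247 + (-1)·230
230 = 13 × 17 + 9  ⟹  9 = (-13)·247 + (14)·230
17 = 1 × 9 + 8  ⟹  8 = (14)·247 + (-15)·230
9 = 1 × 8 + 1  ⟹  1 = (-27)·247 + (29)·230
So (29)·230 ≡ 1 (mod 247), i.e. 230^(-1) ≡ 29 (mod 247).
Check: 230 × 29 = 6670 ≡ 1 (mod 247)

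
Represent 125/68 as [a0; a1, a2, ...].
[1; 1, 5, 5, 2]

Euclidean algorithm steps:
125 = 1 × 68 + 57
68 = 1 × 57 + 11
57 = 5 × 11 + 2
11 = 5 × 2 + 1
2 = 2 × 1 + 0
Continued fraction: [1; 1, 5, 5, 2]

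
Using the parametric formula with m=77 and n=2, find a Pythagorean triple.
(5925, 308, 5933)

Euclid's formula: a = m² - n², b = 2mn, c = m² + n²
m = 77, n = 2
a = 77² - 2² = 5929 - 4 = 5925
b = 2 × 77 × 2 = 308
c = 77² + 2² = 5929 + 4 = 5933
Verification: 5925² + 308² = 35105625 + 94864 = 35200489 = 5933² ✓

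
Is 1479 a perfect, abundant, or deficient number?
deficient

Proper divisors of 1479: sum = 1 + 3 + 17 + 29 + 51 + 87 + 493 = 681
Since 681 < 1479, 1479 is deficient.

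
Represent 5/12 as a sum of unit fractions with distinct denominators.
1/3 + 1/12

Greedy algorithm:
5/12: ceiling(12/5) = 3, use 1/3
1/12: ceiling(12/1) = 12, use 1/12
Result: 5/12 = 1/3 + 1/12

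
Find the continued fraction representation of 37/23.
[1; 1, 1, 1, 1, 4]

Euclidean algorithm steps:
37 = 1 × 23 + 14
23 = 1 × 14 + 9
14 = 1 × 9 + 5
9 = 1 × 5 + 4
5 = 1 × 4 + 1
4 = 4 × 1 + 0
Continued fraction: [1; 1, 1, 1, 1, 4]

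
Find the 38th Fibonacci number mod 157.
36

Matrix identity: Q^n = [[F_(n+1), F_n], [F_n, F_(n-1)]] with Q = [[1,1],[1,0]].
n = 38 = 100110₂. Square-and-multiply, entries mod 157:
Q^1 = [[1,1],[1,0]]
Q^2 = (Q^1)² = [[2,1],[1,1]]
Q^4 = (Q^2)² = [[5,3],[3,2]]
Q^9 = (Q^4)²·Q = [[55,34],[34,21]]
Q^19 = (Q^9)²·Q = [[14,99],[99,72]]
Q^38 = (Q^19)² = [[106,36],[36,70]]
F_38 mod 157 = Q^38[0][1] = 36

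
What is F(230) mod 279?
224

Matrix identity: Q^n = [[F_(n+1), F_n], [F_n, F_(n-1)]] with Q = [[1,1],[1,0]].
n = 230 = 11100110₂. Square-and-multiply, entries mod 279:
Q^1 = [[1,1],[1,0]]
Q^3 = (Q^1)²·Q = [[3,2],[2,1]]
Q^7 = (Q^3)²·Q = [[21,13],[13,8]]
Q^14 = (Q^7)² = [[52,98],[98,233]]
Q^28 = (Q^14)² = [[32,30],[30,2]]
Q^57 = (Q^28)²·Q = [[154,250],[250,183]]
Q^115 = (Q^57)²·Q = [[276,5],[5,271]]
Q^230 = (Q^115)² = [[34,224],[224,89]]
F_230 mod 279 = Q^230[0][1] = 224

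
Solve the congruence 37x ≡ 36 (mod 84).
x ≡ 60 (mod 84)

gcd(37, 84) = 1, which divides 36, so solutions exist.
Find 37^(-1) mod 84 by the extended Euclidean algorithm:
84 = 2 × 37 + 10  ⟹  10 = (1)·84 + (-2)·37
37 = 3 × 10 + 7  ⟹  7 = (-3)·84 + (7)·37
10 = 1 × 7 + 3  ⟹  3 = (4)·84 + (-9)·37
7 = 2 × 3 + 1  ⟹  1 = (-11)·84 + (25)·37
So (25)·37 ≡ 1 (mod 84), i.e. 37^(-1) ≡ 25 (mod 84).
x ≡ 25 × 36 = 900 ≡ 60 (mod 84).
Check: 37 × 60 = 2220 ≡ 36 (mod 84).
Unique solution: x ≡ 60 (mod 84)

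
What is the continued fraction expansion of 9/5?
[1; 1, 4]

Euclidean algorithm steps:
9 = 1 × 5 + 4
5 = 1 × 4 + 1
4 = 4 × 1 + 0
Continued fraction: [1; 1, 4]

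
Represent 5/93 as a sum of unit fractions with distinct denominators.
1/19 + 1/884 + 1/1562028

Greedy algorithm:
5/93: ceiling(93/5) = 19, use 1/19
2/1767: ceiling(1767/2) = 884, use 1/884
1/1562028: ceiling(1562028/1) = 1562028, use 1/1562028
Result: 5/93 = 1/19 + 1/884 + 1/1562028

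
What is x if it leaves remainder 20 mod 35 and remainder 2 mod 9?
20

Using Chinese Remainder Theorem:
M = 35 × 9 = 315
M1 = 9, M2 = 35
y1 = 9^(-1) mod 35 = 4
y2 = 35^(-1) mod 9 = 8
x = (20×9×4 + 2×35×8) mod 315 = 20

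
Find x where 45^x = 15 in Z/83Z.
61

Baby-step giant-step with step n = ⌈√83⌉ = 10.
Baby steps 45^j mod 83 (j:value) for j=0..9: 0:1, 1:45, 2:33, 3:74, 4:10, 5:35, 6:81, 7:76, 8:17, 9:18.
Giant-step multiplier: 45^(-10) ≡ 45^(82-10) = 45^72 ≡ 29 (mod 83).
Giant steps γ_i = 15·29^i mod 83: γ_0=15, γ_1=20, γ_2=82, γ_3=54, γ_4=72, γ_5=13, γ_6=45 (in table at j=1).
x = i·n + j = 6·10 + 1 = 61.
Check: 45^61 ≡ 15 (mod 83).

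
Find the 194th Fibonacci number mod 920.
737

Matrix identity: Q^n = [[F_(n+1), F_n], [F_n, F_(n-1)]] with Q = [[1,1],[1,0]].
n = 194 = 11000010₂. Square-and-multiply, entries mod 920:
Q^1 = [[1,1],[1,0]]
Q^3 = (Q^1)²·Q = [[3,2],[2,1]]
Q^6 = (Q^3)² = [[13,8],[8,5]]
Q^12 = (Q^6)² = [[233,144],[144,89]]
Q^24 = (Q^12)² = [[505,368],[368,137]]
Q^48 = (Q^24)² = [[369,736],[736,553]]
Q^97 = (Q^48)²·Q = [[369,737],[737,552]]
Q^194 = (Q^97)² = [[370,737],[737,553]]
F_194 mod 920 = Q^194[0][1] = 737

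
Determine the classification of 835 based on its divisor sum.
deficient

Proper divisors of 835: sum = 1 + 5 + 167 = 173
Since 173 < 835, 835 is deficient.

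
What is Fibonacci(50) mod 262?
197

Matrix identity: Q^n = [[F_(n+1), F_n], [F_n, F_(n-1)]] with Q = [[1,1],[1,0]].
n = 50 = 110010₂. Square-and-multiply, entries mod 262:
Q^1 = [[1,1],[1,0]]
Q^3 = (Q^1)²·Q = [[3,2],[2,1]]
Q^6 = (Q^3)² = [[13,8],[8,5]]
Q^12 = (Q^6)² = [[233,144],[144,89]]
Q^25 = (Q^12)²·Q = [[87,93],[93,256]]
Q^50 = (Q^25)² = [[236,197],[197,39]]
F_50 mod 262 = Q^50[0][1] = 197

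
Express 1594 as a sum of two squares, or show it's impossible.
15² + 37² (a=15, b=37)

Factorization: 1594 = 2 × 797
By Fermat: n is sum of two squares iff every prime p ≡ 3 (mod 4) appears to even power.
All primes ≡ 3 (mod 4) appear to even power.
Search a = 0, 1, 2, … for 1594 - a² a perfect square: first hit at a = 15: 1594 - 225 = 1369 = 37².
1594 = 15² + 37² = 225 + 1369 ✓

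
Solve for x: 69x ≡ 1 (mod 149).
54

gcd(69, 149) = 1, so the inverse exists.
Extended Euclidean algorithm on (149, 69):
149 = 2 × 69 + 11  ⟹  11 = (1)·149 + (-2)·69
69 = 6 × 11 + 3  ⟹  3 = (-6)·149 + (13)·69
11 = 3 × 3 + 2  ⟹  2 = (19)·149 + (-41)·69
3 = 1 × 2 + 1  ⟹  1 = (-25)·149 + (54)·69
So (54)·69 ≡ 1 (mod 149), i.e. 69^(-1) ≡ 54 (mod 149).
Check: 69 × 54 = 3726 ≡ 1 (mod 149)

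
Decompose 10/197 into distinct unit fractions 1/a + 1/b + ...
1/20 + 1/1314 + 1/2588580

Greedy algorithm:
10/197: ceiling(197/10) = 20, use 1/20
3/3940: ceiling(3940/3) = 1314, use 1/1314
1/2588580: ceiling(2588580/1) = 2588580, use 1/2588580
Result: 10/197 = 1/20 + 1/1314 + 1/2588580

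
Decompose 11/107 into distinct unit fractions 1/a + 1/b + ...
1/10 + 1/357 + 1/381990

Greedy algorithm:
11/107: ceiling(107/11) = 10, use 1/10
3/1070: ceiling(1070/3) = 357, use 1/357
1/381990: ceiling(381990/1) = 381990, use 1/381990
Result: 11/107 = 1/10 + 1/357 + 1/381990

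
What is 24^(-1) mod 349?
160

gcd(24, 349) = 1, so the inverse exists.
Extended Euclidean algorithm on (349, 24):
349 = 14 × 24 + 13  ⟹  13 = (1)·349 + (-14)·24
24 = 1 × 13 + 11  ⟹  11 = (-1)·349 + (15)·24
13 = 1 × 11 + 2  ⟹  2 = (2)·349 + (-29)·24
11 = 5 × 2 + 1  ⟹  1 = (-11)·349 + (160)·24
So (160)·24 ≡ 1 (mod 349), i.e. 24^(-1) ≡ 160 (mod 349).
Check: 24 × 160 = 3840 ≡ 1 (mod 349)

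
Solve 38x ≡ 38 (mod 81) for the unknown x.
x ≡ 1 (mod 81)

gcd(38, 81) = 1, which divides 38, so solutions exist.
Find 38^(-1) mod 81 by the extended Euclidean algorithm:
81 = 2 × 38 + 5  ⟹  5 = (1)·81 + (-2)·38
38 = 7 × 5 + 3  ⟹  3 = (-7)·81 + (15)·38
5 = 1 × 3 + 2  ⟹  2 = (8)·81 + (-17)·38
3 = 1 × 2 + 1  ⟹  1 = (-15)·81 + (32)·38
So (32)·38 ≡ 1 (mod 81), i.e. 38^(-1) ≡ 32 (mod 81).
x ≡ 32 × 38 = 1216 ≡ 1 (mod 81).
Check: 38 × 1 = 38 ≡ 38 (mod 81).
Unique solution: x ≡ 1 (mod 81)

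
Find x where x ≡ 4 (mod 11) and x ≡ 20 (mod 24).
92

Using Chinese Remainder Theorem:
M = 11 × 24 = 264
M1 = 24, M2 = 11
y1 = 24^(-1) mod 11 = 6
y2 = 11^(-1) mod 24 = 11
x = (4×24×6 + 20×11×11) mod 264 = 92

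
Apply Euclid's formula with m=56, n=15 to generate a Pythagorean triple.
(2911, 1680, 3361)

Euclid's formula: a = m² - n², b = 2mn, c = m² + n²
m = 56, n = 15
a = 56² - 15² = 3136 - 225 = 2911
b = 2 × 56 × 15 = 1680
c = 56² + 15² = 3136 + 225 = 3361
Verification: 2911² + 1680² = 8473921 + 2822400 = 11296321 = 3361² ✓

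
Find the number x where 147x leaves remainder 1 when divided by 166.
131

gcd(147, 166) = 1, so the inverse exists.
Extended Euclidean algorithm on (166, 147):
166 = 1 × 147 + 19  ⟹  19 = (1)·166 + (-1)·147
147 = 7 × 19 + 14  ⟹  14 = (-7)·166 + (8)·147
19 = 1 × 14 + 5  ⟹  5 = (8)·166 + (-9)·147
14 = 2 × 5 + 4  ⟹  4 = (-23)·166 + (26)·147
5 = 1 × 4 + 1  ⟹  1 = (31)·166 + (-35)·147
So (-35)·147 ≡ 1 (mod 166), i.e. 147^(-1) ≡ -35 ≡ 131 (mod 166).
Check: 147 × 131 = 19257 ≡ 1 (mod 166)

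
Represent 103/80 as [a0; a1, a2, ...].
[1; 3, 2, 11]

Euclidean algorithm steps:
103 = 1 × 80 + 23
80 = 3 × 23 + 11
23 = 2 × 11 + 1
11 = 11 × 1 + 0
Continued fraction: [1; 3, 2, 11]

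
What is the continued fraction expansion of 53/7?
[7; 1, 1, 3]

Euclidean algorithm steps:
53 = 7 × 7 + 4
7 = 1 × 4 + 3
4 = 1 × 3 + 1
3 = 3 × 1 + 0
Continued fraction: [7; 1, 1, 3]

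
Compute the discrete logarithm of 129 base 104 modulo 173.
103

Baby-step giant-step with step n = ⌈√173⌉ = 14.
Baby steps 104^j mod 173 (j:value) for j=0..13: 0:1, 1:104, 2:90, 3:18, 4:142, 5:63, 6:151, 7:134, 8:96, 9:123, 10:163, 11:171, 12:138, 13:166.
Giant-step multiplier: 104^(-14) ≡ 104^(172-14) = 104^158 ≡ 24 (mod 173).
Giant steps γ_i = 129·24^i mod 173: γ_0=129, γ_1=155, γ_2=87, γ_3=12, γ_4=115, γ_5=165, γ_6=154, γ_7=63 (in table at j=5).
x = i·n + j = 7·14 + 5 = 103.
Check: 104^103 ≡ 129 (mod 173).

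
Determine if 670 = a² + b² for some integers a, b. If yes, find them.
Not possible

Factorization: 670 = 2 × 5 × 67
By Fermat: n is sum of two squares iff every prime p ≡ 3 (mod 4) appears to even power.
Prime(s) ≡ 3 (mod 4) with odd exponent: [(67, 1)]
Therefore 670 cannot be expressed as a² + b².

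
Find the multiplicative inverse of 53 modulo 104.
53

gcd(53, 104) = 1, so the inverse exists.
Extended Euclidean algorithm on (104, 53):
104 = 1 × 53 + 51  ⟹  51 = (1)·104 + (-1)·53
53 = 1 × 51 + 2  ⟹  2 = (-1)·104 + (2)·53
51 = 25 × 2 + 1  ⟹  1 = (26)·104 + (-51)·53
So (-51)·53 ≡ 1 (mod 104), i.e. 53^(-1) ≡ -51 ≡ 53 (mod 104).
Check: 53 × 53 = 2809 ≡ 1 (mod 104)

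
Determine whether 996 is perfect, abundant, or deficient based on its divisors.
abundant

Proper divisors of 996: sum = 1 + 2 + 3 + 4 + 6 + 12 + 83 + 166 + 249 + 332 + 498 = 1356
Since 1356 > 996, 996 is abundant.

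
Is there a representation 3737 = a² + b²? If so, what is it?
4² + 61² (a=4, b=61)

Factorization: 3737 = 37 × 101
By Fermat: n is sum of two squares iff every prime p ≡ 3 (mod 4) appears to even power.
All primes ≡ 3 (mod 4) appear to even power.
Search a = 0, 1, 2, … for 3737 - a² a perfect square: first hit at a = 4: 3737 - 16 = 3721 = 61².
3737 = 4² + 61² = 16 + 3721 ✓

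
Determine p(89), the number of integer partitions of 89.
49995925

p(n) counts ways to write n as a sum of positive integers (order ignored).
Euler's pentagonal recurrence: p(k) = p(k-1) + p(k-2) - p(k-5) - p(k-7) + p(k-12) + p(k-15) - ... (offsets j(3j∓1)/2, signs ++--, p(0)=1, p(<0)=0).
DP table for k = 0..88: p(0)=1, p(1)=1, p(2)=2, p(3)=3, p(4)=5, p(5)=7, p(6)=11, p(7)=15, p(8)=22, p(9)=30, p(10)=42, p(11)=56, p(12)=77, p(13)=101, p(14)=135, p(15)=176, p(16)=231, p(17)=297, p(18)=385, p(19)=490, p(20)=627, p(21)=792, p(22)=1002, p(23)=1255, p(24)=1575, p(25)=1958, p(26)=2436, p(27)=3010, p(28)=3718, p(29)=4565, p(30)=5604, p(31)=6842, p(32)=8349, p(33)=10143, p(34)=12310, p(35)=14883, p(36)=17977, p(37)=21637, p(38)=26015, p(39)=31185, p(40)=37338, p(41)=44583, p(42)=53174, p(43)=63261, p(44)=75175, p(45)=89134, p(46)=105558, p(47)=124754, p(48)=147273, p(49)=173525, p(50)=204226, p(51)=239943, p(52)=281589, p(53)=329931, p(54)=386155, p(55)=451276, p(56)=526823, p(57)=614154, p(58)=715220, p(59)=831820, p(60)=966467, p(61)=1121505, p(62)=1300156, p(63)=1505499, p(64)=1741630, p(65)=2012558, p(66)=2323520, p(67)=2679689, p(68)=3087735, p(69)=3554345, p(70)=4087968, p(71)=4697205, p(72)=5392783, p(73)=6185689, p(74)=7089500, p(75)=8118264, p(76)=9289091, p(77)=10619863, p(78)=12132164, p(79)=13848650, p(80)=15796476, p(81)=18004327, p(82)=20506255, p(83)=23338469, p(84)=26543660, p(85)=30167357, p(86)=34262962, p(87)=38887673, p(88)=44108109.
Final step: p(89) = p(88) + p(87) - p(84) - p(82) + p(77) + p(74) - p(67) - p(63) + p(54) + p(49) - p(38) - p(32) + p(19) + p(12)
= 44108109 + 38887673 - 26543660 - 20506255 + 10619863 + 7089500 - 2679689 - 1505499 + 386155 + 173525 - 26015 - 8349 + 490 + 77
= 49995925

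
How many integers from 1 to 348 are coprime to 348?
112

348 = 2^2 × 3 × 29
φ(n) = n × ∏(1 - 1/p) for each prime p dividing n
φ(348) = 348 × (1 - 1/2) × (1 - 1/3) × (1 - 1/29) = 112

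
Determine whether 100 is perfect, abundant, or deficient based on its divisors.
abundant

Proper divisors of 100: sum = 1 + 2 + 4 + 5 + 10 + 20 + 25 + 50 = 117
Since 117 > 100, 100 is abundant.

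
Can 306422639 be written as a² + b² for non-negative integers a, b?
Not possible

Factorization: 306422639 = 89 × 151^3
By Fermat: n is sum of two squares iff every prime p ≡ 3 (mod 4) appears to even power.
Prime(s) ≡ 3 (mod 4) with odd exponent: [(151, 3)]
Therefore 306422639 cannot be expressed as a² + b².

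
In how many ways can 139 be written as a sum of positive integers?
13610949895

p(n) counts ways to write n as a sum of positive integers (order ignored).
Euler's pentagonal recurrence: p(k) = p(k-1) + p(k-2) - p(k-5) - p(k-7) + p(k-12) + p(k-15) - ... (offsets j(3j∓1)/2, signs ++--, p(0)=1, p(<0)=0).
DP table for k = 0..138: p(0)=1, p(1)=1, p(2)=2, p(3)=3, p(4)=5, p(5)=7, p(6)=11, p(7)=15, p(8)=22, p(9)=30, p(10)=42, p(11)=56, p(12)=77, p(13)=101, p(14)=135, p(15)=176, p(16)=231, p(17)=297, p(18)=385, p(19)=490, p(20)=627, p(21)=792, p(22)=1002, p(23)=1255, p(24)=1575, p(25)=1958, p(26)=2436, p(27)=3010, p(28)=3718, p(29)=4565, p(30)=5604, p(31)=6842, p(32)=8349, p(33)=10143, p(34)=12310, p(35)=14883, p(36)=17977, p(37)=21637, p(38)=26015, p(39)=31185, p(40)=37338, p(41)=44583, p(42)=53174, p(43)=63261, p(44)=75175, p(45)=89134, p(46)=105558, p(47)=124754, p(48)=147273, p(49)=173525, p(50)=204226, p(51)=239943, p(52)=281589, p(53)=329931, p(54)=386155, p(55)=451276, p(56)=526823, p(57)=614154, p(58)=715220, p(59)=831820, p(60)=966467, p(61)=1121505, p(62)=1300156, p(63)=1505499, p(64)=1741630, p(65)=2012558, p(66)=2323520, p(67)=2679689, p(68)=3087735, p(69)=3554345, p(70)=4087968, p(71)=4697205, p(72)=5392783, p(73)=6185689, p(74)=7089500, p(75)=8118264, p(76)=9289091, p(77)=10619863, p(78)=12132164, p(79)=13848650, p(80)=15796476, p(81)=18004327, p(82)=20506255, p(83)=23338469, p(84)=26543660, p(85)=30167357, p(86)=34262962, p(87)=38887673, p(88)=44108109, p(89)=49995925, p(90)=56634173, p(91)=64112359, p(92)=72533807, p(93)=82010177, p(94)=92669720, p(95)=104651419, p(96)=118114304, p(97)=133230930, p(98)=150198136, p(99)=169229875, p(100)=190569292, p(101)=214481126, p(102)=241265379, p(103)=271248950, p(104)=304801365, p(105)=342325709, p(106)=384276336, p(107)=431149389, p(108)=483502844, p(109)=541946240, p(110)=607163746, p(111)=679903203, p(112)=761002156, p(113)=851376628, p(114)=952050665, p(115)=1064144451, p(116)=1188908248, p(117)=1327710076, p(118)=1482074143, p(119)=1653668665, p(120)=1844349560, p(121)=2056148051, p(122)=2291320912, p(123)=2552338241, p(124)=2841940500, p(125)=3163127352, p(126)=3519222692, p(127)=3913864295, p(128)=4351078600, p(129)=4835271870, p(130)=5371315400, p(131)=5964539504, p(132)=6620830889, p(133)=7346629512, p(134)=8149040695, p(135)=9035836076, p(136)=10015581680, p(137)=11097645016, p(138)=12292341831.
Final step: p(139) = p(138) + p(137) - p(134) - p(132) + p(127) + p(124) - p(117) - p(113) + p(104) + p(99) - p(88) - p(82) + p(69) + p(62) - p(47) - p(39) + p(22) + p(13)
= 12292341831 + 11097645016 - 8149040695 - 6620830889 + 3913864295 + 2841940500 - 1327710076 - 851376628 + 304801365 + 169229875 - 44108109 - 20506255 + 3554345 + 1300156 - 124754 - 31185 + 1002 + 101
= 13610949895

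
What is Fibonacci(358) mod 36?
35

Matrix identity: Q^n = [[F_(n+1), F_n], [F_n, F_(n-1)]] with Q = [[1,1],[1,0]].
n = 358 = 101100110₂. Square-and-multiply, entries mod 36:
Q^1 = [[1,1],[1,0]]
Q^2 = (Q^1)² = [[2,1],[1,1]]
Q^5 = (Q^2)²·Q = [[8,5],[5,3]]
Q^11 = (Q^5)²·Q = [[0,17],[17,19]]
Q^22 = (Q^11)² = [[1,35],[35,2]]
Q^44 = (Q^22)² = [[2,33],[33,5]]
Q^89 = (Q^44)²·Q = [[28,13],[13,15]]
Q^179 = (Q^89)²·Q = [[0,17],[17,19]]
Q^358 = (Q^179)² = [[1,35],[35,2]]
F_358 mod 36 = Q^358[0][1] = 35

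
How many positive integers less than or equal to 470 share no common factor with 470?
184

470 = 2 × 5 × 47
φ(n) = n × ∏(1 - 1/p) for each prime p dividing n
φ(470) = 470 × (1 - 1/2) × (1 - 1/5) × (1 - 1/47) = 184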